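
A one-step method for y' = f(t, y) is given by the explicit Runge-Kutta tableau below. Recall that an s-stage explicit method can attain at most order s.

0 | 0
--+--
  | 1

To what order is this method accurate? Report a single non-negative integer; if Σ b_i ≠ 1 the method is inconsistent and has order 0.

1

b = (1)
c = (0)
Σ b_i: 1·1 = 1 ✓; 1 stage ⇒ order 1.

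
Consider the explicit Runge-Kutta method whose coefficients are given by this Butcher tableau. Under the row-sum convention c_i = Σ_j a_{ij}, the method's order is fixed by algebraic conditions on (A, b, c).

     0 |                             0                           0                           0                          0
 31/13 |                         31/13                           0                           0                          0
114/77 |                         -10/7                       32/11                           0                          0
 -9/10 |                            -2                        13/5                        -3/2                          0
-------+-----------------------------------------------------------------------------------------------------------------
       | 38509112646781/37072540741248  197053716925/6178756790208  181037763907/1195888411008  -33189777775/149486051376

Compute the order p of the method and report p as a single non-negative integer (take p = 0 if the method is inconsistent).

3

b = (38509112646781/37072540741248, 197053716925/6178756790208, 181037763907/1195888411008, -33189777775/149486051376)
c = (0, 31/13, 114/77, -9/10)
Ac = (0, 0, 992/143, 1532/385)
Σ b_i: 38509112646781/37072540741248·1 + 197053716925/6178756790208·1 + 181037763907/1195888411008·1 + (-33189777775/149486051376)·1 = 1 ✓
b·c: 197053716925/6178756790208·31/13 + 181037763907/1195888411008·114/77 + (-33189777775/149486051376)·(-9/10) = 1/2 ✓
b·c²: 197053716925/6178756790208·961/169 + 181037763907/1195888411008·12996/5929 + (-33189777775/149486051376)·81/100 = 1/3 ✓
b·Ac: 181037763907/1195888411008·992/143 + (-33189777775/149486051376)·1532/385 = 1/6 ✓
b·c³: 197053716925/6178756790208·29791/2197 + 181037763907/1195888411008·1481544/456533 + (-33189777775/149486051376)·(-729/1000) = 2165885173577183/1995140499031680 ≠ 1/4 ⇒ order 3.
b·(c∘Ac): 181037763907/1195888411008·113088/11011 + (-33189777775/149486051376)·(-6894/1925) = 58546679179/24914341896 ≠ 1/8
b·Ac²: 181037763907/1195888411008·30752/1859 + (-33189777775/149486051376)·4430659/385385 = -2411484560291/49878512475792 ≠ 1/12
b·A²c: (-33189777775/149486051376)·(-1488/143) = 93534828275/40485805581 ≠ 1/24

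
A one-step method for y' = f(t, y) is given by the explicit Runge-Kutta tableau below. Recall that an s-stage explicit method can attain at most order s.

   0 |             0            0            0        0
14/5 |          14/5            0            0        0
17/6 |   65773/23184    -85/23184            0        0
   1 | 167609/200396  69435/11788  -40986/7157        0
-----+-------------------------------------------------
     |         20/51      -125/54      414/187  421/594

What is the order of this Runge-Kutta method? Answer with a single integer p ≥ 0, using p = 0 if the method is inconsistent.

b = (20/51, -125/54, 414/187, 421/594)
c = (0, 14/5, 17/6, 1)
Ac = (0, 0, -17/1656, 225/842)
Σ b_i: 20/51·1 + (-125/54)·1 + 414/187·1 + 421/594·1 = 1 ✓
b·c: (-125/54)·14/5 + 414/187·17/6 + 421/594·1 = 1/2 ✓
b·c²: (-125/54)·196/25 + 414/187·289/36 + 421/594·1 = 1/3 ✓
b·Ac: 414/187·(-17/1656) + 421/594·225/842 = 1/6 ✓
b·c³: (-125/54)·2744/125 + 414/187·4913/216 + 421/594·1 = 1/4 ✓
b·(c∘Ac): 414/187·(-289/9936) + 421/594·225/842 = 1/8 ✓
b·Ac²: 414/187·(-119/4140) + 421/594·873/4210 = 1/12 ✓
b·A²c: 421/594·99/1684 = 1/24 ✓; 4 stages ⇒ order 4.

4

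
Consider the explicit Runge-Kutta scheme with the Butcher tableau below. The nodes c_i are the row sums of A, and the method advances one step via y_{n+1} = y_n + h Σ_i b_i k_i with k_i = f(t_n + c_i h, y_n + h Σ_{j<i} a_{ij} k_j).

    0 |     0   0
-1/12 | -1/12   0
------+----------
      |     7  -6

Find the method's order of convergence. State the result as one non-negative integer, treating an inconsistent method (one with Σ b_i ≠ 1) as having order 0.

b = (7, -6)
c = (0, -1/12)
Σ b_i: 7·1 + (-6)·1 = 1 ✓
b·c: (-6)·(-1/12) = 1/2 ✓; 2 stages ⇒ order 2.

2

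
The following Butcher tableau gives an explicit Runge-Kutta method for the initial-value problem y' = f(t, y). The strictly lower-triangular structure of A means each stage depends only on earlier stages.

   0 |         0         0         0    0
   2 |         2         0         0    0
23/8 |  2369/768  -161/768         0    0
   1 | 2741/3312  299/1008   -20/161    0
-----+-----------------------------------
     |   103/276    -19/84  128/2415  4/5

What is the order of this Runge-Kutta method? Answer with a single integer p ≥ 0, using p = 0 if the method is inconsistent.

b = (103/276, -19/84, 128/2415, 4/5)
c = (0, 2, 23/8, 1)
Ac = (0, 0, -161/384, 17/72)
Σ b_i: 103/276·1 + (-19/84)·1 + 128/2415·1 + 4/5·1 = 1 ✓
b·c: (-19/84)·2 + 128/2415·23/8 + 4/5·1 = 1/2 ✓
b·c²: (-19/84)·4 + 128/2415·529/64 + 4/5·1 = 1/3 ✓
b·Ac: 128/2415·(-161/384) + 4/5·17/72 = 1/6 ✓
b·c³: (-19/84)·8 + 128/2415·12167/512 + 4/5·1 = 1/4 ✓
b·(c∘Ac): 128/2415·(-3703/3072) + 4/5·17/72 = 1/8 ✓
b·Ac²: 128/2415·(-161/192) + 4/5·23/144 = 1/12 ✓
b·A²c: 4/5·5/96 = 1/24 ✓; 4 stages ⇒ order 4.

4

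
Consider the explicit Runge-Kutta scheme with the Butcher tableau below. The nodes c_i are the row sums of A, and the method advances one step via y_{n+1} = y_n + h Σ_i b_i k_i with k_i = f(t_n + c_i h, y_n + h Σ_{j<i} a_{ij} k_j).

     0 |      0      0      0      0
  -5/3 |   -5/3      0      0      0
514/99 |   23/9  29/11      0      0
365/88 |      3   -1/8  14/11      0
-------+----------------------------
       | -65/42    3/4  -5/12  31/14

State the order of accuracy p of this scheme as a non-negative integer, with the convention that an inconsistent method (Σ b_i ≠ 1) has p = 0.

b = (-65/42, 3/4, -5/12, 31/14)
c = (0, -5/3, 514/99, 365/88)
Ac = (0, 0, -145/33, 59383/8712)
Σ b_i: (-65/42)·1 + 3/4·1 + (-5/12)·1 + 31/14·1 = 1 ✓
b·c: 3/4·(-5/3) + (-5/12)·514/99 + 31/14·365/88 = 191965/33264 ≠ 1/2 ⇒ order 1.

1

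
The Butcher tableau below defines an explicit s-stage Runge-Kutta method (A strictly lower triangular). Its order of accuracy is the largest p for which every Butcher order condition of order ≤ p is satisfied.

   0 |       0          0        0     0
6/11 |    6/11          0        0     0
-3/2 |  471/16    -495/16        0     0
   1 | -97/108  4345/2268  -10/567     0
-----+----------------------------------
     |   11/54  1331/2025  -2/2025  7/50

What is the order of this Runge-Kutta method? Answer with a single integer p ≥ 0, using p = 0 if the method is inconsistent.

b = (11/54, 1331/2025, -2/2025, 7/50)
c = (0, 6/11, -3/2, 1)
Ac = (0, 0, -135/8, 15/14)
Σ b_i: 11/54·1 + 1331/2025·1 + (-2/2025)·1 + 7/50·1 = 1 ✓
b·c: 1331/2025·6/11 + (-2/2025)·(-3/2) + 7/50·1 = 1/2 ✓
b·c²: 1331/2025·36/121 + (-2/2025)·9/4 + 7/50·1 = 1/3 ✓
b·Ac: (-2/2025)·(-135/8) + 7/50·15/14 = 1/6 ✓
b·c³: 1331/2025·216/1331 + (-2/2025)·(-27/8) + 7/50·1 = 1/4 ✓
b·(c∘Ac): (-2/2025)·405/16 + 7/50·15/14 = 1/8 ✓
b·Ac²: (-2/2025)·(-405/44) + 7/50·35/66 = 1/12 ✓
b·A²c: 7/50·25/84 = 1/24 ✓; 4 stages ⇒ order 4.

4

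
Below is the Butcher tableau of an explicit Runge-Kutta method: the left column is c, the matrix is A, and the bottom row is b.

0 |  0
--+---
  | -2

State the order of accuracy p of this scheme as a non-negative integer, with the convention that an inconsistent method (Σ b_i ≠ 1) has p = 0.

b = (-2)
c = (0)
Σ b_i: (-2)·1 = -2 ≠ 1 ⇒ order 0.

0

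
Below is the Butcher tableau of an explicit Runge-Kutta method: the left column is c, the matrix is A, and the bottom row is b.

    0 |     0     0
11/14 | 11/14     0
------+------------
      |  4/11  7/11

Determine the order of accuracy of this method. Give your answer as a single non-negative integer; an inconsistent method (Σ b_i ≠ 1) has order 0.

b = (4/11, 7/11)
c = (0, 11/14)
Σ b_i: 4/11·1 + 7/11·1 = 1 ✓
b·c: 7/11·11/14 = 1/2 ✓; 2 stages ⇒ order 2.

2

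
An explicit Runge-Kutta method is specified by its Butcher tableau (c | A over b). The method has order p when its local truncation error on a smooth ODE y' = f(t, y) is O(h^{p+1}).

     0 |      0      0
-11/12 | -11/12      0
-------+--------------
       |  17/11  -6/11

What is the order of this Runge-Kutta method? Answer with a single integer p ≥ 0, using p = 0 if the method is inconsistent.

b = (17/11, -6/11)
c = (0, -11/12)
Σ b_i: 17/11·1 + (-6/11)·1 = 1 ✓
b·c: (-6/11)·(-11/12) = 1/2 ✓; 2 stages ⇒ order 2.

2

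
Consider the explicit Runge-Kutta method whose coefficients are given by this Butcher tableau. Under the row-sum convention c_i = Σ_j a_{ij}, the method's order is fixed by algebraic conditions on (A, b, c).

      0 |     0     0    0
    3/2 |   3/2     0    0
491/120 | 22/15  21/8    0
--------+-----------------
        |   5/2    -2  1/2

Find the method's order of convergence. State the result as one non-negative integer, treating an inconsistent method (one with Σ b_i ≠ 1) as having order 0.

b = (5/2, -2, 1/2)
c = (0, 3/2, 491/120)
Ac = (0, 0, 63/16)
Σ b_i: 5/2·1 + (-2)·1 + 1/2·1 = 1 ✓
b·c: (-2)·3/2 + 1/2·491/120 = -229/240 ≠ 1/2 ⇒ order 1.

1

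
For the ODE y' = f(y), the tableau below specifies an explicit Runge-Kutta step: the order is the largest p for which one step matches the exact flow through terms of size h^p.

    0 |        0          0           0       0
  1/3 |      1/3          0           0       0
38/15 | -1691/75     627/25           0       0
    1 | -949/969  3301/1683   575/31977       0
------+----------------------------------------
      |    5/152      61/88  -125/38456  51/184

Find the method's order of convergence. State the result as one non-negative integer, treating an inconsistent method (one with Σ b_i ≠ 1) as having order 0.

b = (5/152, 61/88, -125/38456, 51/184)
c = (0, 1/3, 38/15, 1)
Ac = (0, 0, 209/25, 107/153)
Σ b_i: 5/152·1 + 61/88·1 + (-125/38456)·1 + 51/184·1 = 1 ✓
b·c: 61/88·1/3 + (-125/38456)·38/15 + 51/184·1 = 1/2 ✓
b·c²: 61/88·1/9 + (-125/38456)·1444/225 + 51/184·1 = 1/3 ✓
b·Ac: (-125/38456)·209/25 + 51/184·107/153 = 1/6 ✓
b·c³: 61/88·1/27 + (-125/38456)·54872/3375 + 51/184·1 = 1/4 ✓
b·(c∘Ac): (-125/38456)·7942/375 + 51/184·107/153 = 1/8 ✓
b·Ac²: (-125/38456)·209/75 + 51/184·1/3 = 1/12 ✓
b·A²c: 51/184·23/153 = 1/24 ✓; 4 stages ⇒ order 4.

4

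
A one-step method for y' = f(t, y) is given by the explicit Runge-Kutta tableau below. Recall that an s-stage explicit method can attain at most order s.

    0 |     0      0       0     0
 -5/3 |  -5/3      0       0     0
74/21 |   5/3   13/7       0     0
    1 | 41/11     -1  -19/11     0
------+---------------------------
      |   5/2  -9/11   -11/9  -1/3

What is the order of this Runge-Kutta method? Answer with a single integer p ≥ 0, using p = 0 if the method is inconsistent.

b = (5/2, -9/11, -11/9, -1/3)
c = (0, -5/3, 74/21, 1)
Ac = (0, 0, -65/21, -1021/231)
Σ b_i: 5/2·1 + (-9/11)·1 + (-11/9)·1 + (-1/3)·1 = 25/198 ≠ 1 ⇒ order 0.

0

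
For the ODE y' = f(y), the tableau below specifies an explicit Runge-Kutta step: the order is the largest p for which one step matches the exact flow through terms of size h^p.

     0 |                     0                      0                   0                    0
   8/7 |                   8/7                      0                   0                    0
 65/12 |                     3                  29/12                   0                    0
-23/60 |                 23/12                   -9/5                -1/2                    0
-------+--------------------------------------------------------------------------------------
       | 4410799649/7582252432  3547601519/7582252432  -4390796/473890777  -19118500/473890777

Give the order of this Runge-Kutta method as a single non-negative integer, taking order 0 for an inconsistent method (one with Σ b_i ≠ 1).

3

b = (4410799649/7582252432, 3547601519/7582252432, -4390796/473890777, -19118500/473890777)
c = (0, 8/7, 65/12, -23/60)
Ac = (0, 0, 58/21, -4003/840)
Σ b_i: 4410799649/7582252432·1 + 3547601519/7582252432·1 + (-4390796/473890777)·1 + (-19118500/473890777)·1 = 1 ✓
b·c: 3547601519/7582252432·8/7 + (-4390796/473890777)·65/12 + (-19118500/473890777)·(-23/60) = 1/2 ✓
b·c²: 3547601519/7582252432·64/49 + (-4390796/473890777)·4225/144 + (-19118500/473890777)·529/3600 = 1/3 ✓
b·Ac: (-4390796/473890777)·58/21 + (-19118500/473890777)·(-4003/840) = 1/6 ✓
b·c³: 3547601519/7582252432·512/343 + (-4390796/473890777)·274625/1728 + (-19118500/473890777)·(-12167/216000) = -5120715183/6634470878 ≠ 1/4 ⇒ order 3.
b·(c∘Ac): (-4390796/473890777)·1885/126 + (-19118500/473890777)·92069/50400 = -50708813605/238840951608 ≠ 1/8
b·Ac²: (-4390796/473890777)·464/147 + (-19118500/473890777)·(-1201013/70560) = 157026063967/238840951608 ≠ 1/12
b·A²c: (-19118500/473890777)·(-29/21) = 554436500/9951706317 ≠ 1/24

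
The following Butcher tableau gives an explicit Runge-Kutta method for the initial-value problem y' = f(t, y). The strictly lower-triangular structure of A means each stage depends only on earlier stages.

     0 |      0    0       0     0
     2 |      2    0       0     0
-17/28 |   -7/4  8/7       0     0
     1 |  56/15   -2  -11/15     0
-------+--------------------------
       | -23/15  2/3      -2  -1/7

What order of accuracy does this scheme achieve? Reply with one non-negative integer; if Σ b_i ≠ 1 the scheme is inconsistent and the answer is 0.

b = (-23/15, 2/3, -2, -1/7)
c = (0, 2, -17/28, 1)
Ac = (0, 0, 16/7, -1493/420)
Σ b_i: (-23/15)·1 + 2/3·1 + (-2)·1 + (-1/7)·1 = -316/105 ≠ 1 ⇒ order 0.

0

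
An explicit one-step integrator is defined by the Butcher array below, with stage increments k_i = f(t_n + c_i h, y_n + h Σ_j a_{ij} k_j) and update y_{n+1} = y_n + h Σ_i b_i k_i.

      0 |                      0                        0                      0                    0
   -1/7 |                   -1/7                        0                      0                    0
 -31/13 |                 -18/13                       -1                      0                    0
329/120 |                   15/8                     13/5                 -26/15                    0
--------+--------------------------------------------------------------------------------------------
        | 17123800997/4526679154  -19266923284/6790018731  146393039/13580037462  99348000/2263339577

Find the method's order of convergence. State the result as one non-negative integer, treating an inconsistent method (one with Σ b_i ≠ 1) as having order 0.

b = (17123800997/4526679154, -19266923284/6790018731, 146393039/13580037462, 99348000/2263339577)
c = (0, -1/7, -31/13, 329/120)
Ac = (0, 0, 1/7, 79/21)
Σ b_i: 17123800997/4526679154·1 + (-19266923284/6790018731)·1 + 146393039/13580037462·1 + 99348000/2263339577·1 = 1 ✓
b·c: (-19266923284/6790018731)·(-1/7) + 146393039/13580037462·(-31/13) + 99348000/2263339577·329/120 = 1/2 ✓
b·c²: (-19266923284/6790018731)·1/49 + 146393039/13580037462·961/169 + 99348000/2263339577·108241/14400 = 1/3 ✓
b·Ac: 146393039/13580037462·1/7 + 99348000/2263339577·79/21 = 1/6 ✓
b·c³: (-19266923284/6790018731)·(-1/343) + 146393039/13580037462·(-29791/2197) + 99348000/2263339577·35611289/1728000 = 3248446091611/4236971688144 ≠ 1/4 ⇒ order 3.
b·(c∘Ac): 146393039/13580037462·(-31/91) + 99348000/2263339577·3713/360 = 14228935569/31686754078 ≠ 1/8
b·Ac²: 146393039/13580037462·(-1/49) + 99348000/2263339577·(-93671/9555) = -532044816101/1235783409042 ≠ 1/12
b·A²c: 99348000/2263339577·(-26/105) = -172203200/15843377039 ≠ 1/24

3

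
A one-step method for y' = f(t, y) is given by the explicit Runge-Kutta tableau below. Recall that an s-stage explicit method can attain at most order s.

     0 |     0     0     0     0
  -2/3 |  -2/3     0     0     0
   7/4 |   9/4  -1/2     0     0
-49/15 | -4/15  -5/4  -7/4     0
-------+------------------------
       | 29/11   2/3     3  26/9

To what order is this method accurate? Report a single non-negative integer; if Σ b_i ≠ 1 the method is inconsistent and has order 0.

b = (29/11, 2/3, 3, 26/9)
c = (0, -2/3, 7/4, -49/15)
Ac = (0, 0, 1/3, -107/48)
Σ b_i: 29/11·1 + 2/3·1 + 3·1 + 26/9·1 = 910/99 ≠ 1 ⇒ order 0.

0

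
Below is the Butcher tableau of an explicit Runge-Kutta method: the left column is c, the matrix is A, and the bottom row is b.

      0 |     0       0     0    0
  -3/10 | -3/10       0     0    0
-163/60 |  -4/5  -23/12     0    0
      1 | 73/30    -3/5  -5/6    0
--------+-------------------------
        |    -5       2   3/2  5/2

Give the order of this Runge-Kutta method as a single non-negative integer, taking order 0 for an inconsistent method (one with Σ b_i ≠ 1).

1

b = (-5, 2, 3/2, 5/2)
c = (0, -3/10, -163/60, 1)
Ac = (0, 0, 23/40, 4399/1800)
Σ b_i: (-5)·1 + 2·1 + 3/2·1 + 5/2·1 = 1 ✓
b·c: 2·(-3/10) + 3/2·(-163/60) + 5/2·1 = -87/40 ≠ 1/2 ⇒ order 1.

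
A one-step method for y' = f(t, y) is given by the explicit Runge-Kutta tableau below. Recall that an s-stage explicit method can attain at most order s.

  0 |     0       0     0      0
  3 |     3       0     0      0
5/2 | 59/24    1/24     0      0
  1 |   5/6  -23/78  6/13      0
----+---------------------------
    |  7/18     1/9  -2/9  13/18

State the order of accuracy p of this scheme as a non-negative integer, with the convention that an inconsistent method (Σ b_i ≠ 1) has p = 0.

4

b = (7/18, 1/9, -2/9, 13/18)
c = (0, 3, 5/2, 1)
Ac = (0, 0, 1/8, 7/26)
Σ b_i: 7/18·1 + 1/9·1 + (-2/9)·1 + 13/18·1 = 1 ✓
b·c: 1/9·3 + (-2/9)·5/2 + 13/18·1 = 1/2 ✓
b·c²: 1/9·9 + (-2/9)·25/4 + 13/18·1 = 1/3 ✓
b·Ac: (-2/9)·1/8 + 13/18·7/26 = 1/6 ✓
b·c³: 1/9·27 + (-2/9)·125/8 + 13/18·1 = 1/4 ✓
b·(c∘Ac): (-2/9)·5/16 + 13/18·7/26 = 1/8 ✓
b·Ac²: (-2/9)·3/8 + 13/18·3/13 = 1/12 ✓
b·A²c: 13/18·3/52 = 1/24 ✓; 4 stages ⇒ order 4.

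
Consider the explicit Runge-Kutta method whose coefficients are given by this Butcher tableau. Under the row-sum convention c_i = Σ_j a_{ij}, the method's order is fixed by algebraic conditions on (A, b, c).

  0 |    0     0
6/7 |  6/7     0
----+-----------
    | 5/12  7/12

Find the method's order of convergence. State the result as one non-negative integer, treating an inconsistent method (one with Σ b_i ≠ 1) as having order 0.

b = (5/12, 7/12)
c = (0, 6/7)
Σ b_i: 5/12·1 + 7/12·1 = 1 ✓
b·c: 7/12·6/7 = 1/2 ✓; 2 stages ⇒ order 2.

2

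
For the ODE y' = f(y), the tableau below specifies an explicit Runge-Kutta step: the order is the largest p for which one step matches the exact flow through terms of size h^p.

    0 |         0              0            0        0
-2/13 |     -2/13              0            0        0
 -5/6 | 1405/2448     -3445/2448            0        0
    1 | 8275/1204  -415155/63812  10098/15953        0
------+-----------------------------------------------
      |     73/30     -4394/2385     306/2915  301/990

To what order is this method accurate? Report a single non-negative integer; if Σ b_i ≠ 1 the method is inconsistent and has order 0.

b = (73/30, -4394/2385, 306/2915, 301/990)
c = (0, -2/13, -5/6, 1)
Ac = (0, 0, 265/1224, 285/602)
Σ b_i: 73/30·1 + (-4394/2385)·1 + 306/2915·1 + 301/990·1 = 1 ✓
b·c: (-4394/2385)·(-2/13) + 306/2915·(-5/6) + 301/990·1 = 1/2 ✓
b·c²: (-4394/2385)·4/169 + 306/2915·25/36 + 301/990·1 = 1/3 ✓
b·Ac: 306/2915·265/1224 + 301/990·285/602 = 1/6 ✓
b·c³: (-4394/2385)·(-8/2197) + 306/2915·(-125/216) + 301/990·1 = 1/4 ✓
b·(c∘Ac): 306/2915·(-1325/7344) + 301/990·285/602 = 1/8 ✓
b·Ac²: 306/2915·(-265/7956) + 301/990·2235/7826 = 1/12 ✓
b·A²c: 301/990·165/1204 = 1/24 ✓; 4 stages ⇒ order 4.

4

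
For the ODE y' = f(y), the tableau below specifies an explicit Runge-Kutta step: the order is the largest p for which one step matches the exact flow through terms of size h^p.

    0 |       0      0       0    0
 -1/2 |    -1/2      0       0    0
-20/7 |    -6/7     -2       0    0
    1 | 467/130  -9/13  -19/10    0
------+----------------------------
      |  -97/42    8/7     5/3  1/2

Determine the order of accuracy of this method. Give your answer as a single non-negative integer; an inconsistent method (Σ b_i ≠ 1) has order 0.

b = (-97/42, 8/7, 5/3, 1/2)
c = (0, -1/2, -20/7, 1)
Ac = (0, 0, 1, 1051/182)
Σ b_i: (-97/42)·1 + 8/7·1 + 5/3·1 + 1/2·1 = 1 ✓
b·c: 8/7·(-1/2) + 5/3·(-20/7) + 1/2·1 = -29/6 ≠ 1/2 ⇒ order 1.

1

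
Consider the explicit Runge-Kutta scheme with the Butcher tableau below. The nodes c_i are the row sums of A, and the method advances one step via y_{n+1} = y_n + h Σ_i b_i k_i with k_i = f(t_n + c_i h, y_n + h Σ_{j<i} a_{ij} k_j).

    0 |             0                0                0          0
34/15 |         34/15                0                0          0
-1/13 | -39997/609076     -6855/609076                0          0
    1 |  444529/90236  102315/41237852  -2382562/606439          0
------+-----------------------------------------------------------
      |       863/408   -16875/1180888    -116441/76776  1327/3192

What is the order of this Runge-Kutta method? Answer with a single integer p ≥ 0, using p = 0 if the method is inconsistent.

b = (863/408, -16875/1180888, -116441/76776, 1327/3192)
c = (0, 34/15, -1/13, 1)
Ac = (0, 0, -457/17914, 817/2654)
Σ b_i: 863/408·1 + (-16875/1180888)·1 + (-116441/76776)·1 + 1327/3192·1 = 1 ✓
b·c: (-16875/1180888)·34/15 + (-116441/76776)·(-1/13) + 1327/3192·1 = 1/2 ✓
b·c²: (-16875/1180888)·1156/225 + (-116441/76776)·1/169 + 1327/3192·1 = 1/3 ✓
b·Ac: (-116441/76776)·(-457/17914) + 1327/3192·817/2654 = 1/6 ✓
b·c³: (-16875/1180888)·39304/3375 + (-116441/76776)·(-1/2197) + 1327/3192·1 = 1/4 ✓
b·(c∘Ac): (-116441/76776)·457/232882 + 1327/3192·817/2654 = 1/8 ✓
b·Ac²: (-116441/76776)·(-7769/134355) + 1327/3192·(-209/19905) = 1/12 ✓
b·A²c: 1327/3192·133/1327 = 1/24 ✓; 4 stages ⇒ order 4.

4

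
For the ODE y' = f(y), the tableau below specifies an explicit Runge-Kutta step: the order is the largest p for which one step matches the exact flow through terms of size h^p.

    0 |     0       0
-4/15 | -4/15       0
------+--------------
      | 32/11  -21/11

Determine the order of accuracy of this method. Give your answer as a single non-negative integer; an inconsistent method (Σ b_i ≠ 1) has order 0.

1

b = (32/11, -21/11)
c = (0, -4/15)
Σ b_i: 32/11·1 + (-21/11)·1 = 1 ✓
b·c: (-21/11)·(-4/15) = 28/55 ≠ 1/2 ⇒ order 1.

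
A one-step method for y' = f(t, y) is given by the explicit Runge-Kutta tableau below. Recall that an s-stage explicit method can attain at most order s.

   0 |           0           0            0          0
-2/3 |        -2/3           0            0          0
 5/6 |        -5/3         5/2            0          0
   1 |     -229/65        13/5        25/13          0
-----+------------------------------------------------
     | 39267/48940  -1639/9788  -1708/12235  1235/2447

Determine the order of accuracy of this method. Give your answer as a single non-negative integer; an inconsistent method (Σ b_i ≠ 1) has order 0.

3

b = (39267/48940, -1639/9788, -1708/12235, 1235/2447)
c = (0, -2/3, 5/6, 1)
Ac = (0, 0, -5/3, -17/130)
Σ b_i: 39267/48940·1 + (-1639/9788)·1 + (-1708/12235)·1 + 1235/2447·1 = 1 ✓
b·c: (-1639/9788)·(-2/3) + (-1708/12235)·5/6 + 1235/2447·1 = 1/2 ✓
b·c²: (-1639/9788)·4/9 + (-1708/12235)·25/36 + 1235/2447·1 = 1/3 ✓
b·Ac: (-1708/12235)·(-5/3) + 1235/2447·(-17/130) = 1/6 ✓
b·c³: (-1639/9788)·(-8/27) + (-1708/12235)·125/216 + 1235/2447·1 = 20857/44046 ≠ 1/4 ⇒ order 3.
b·(c∘Ac): (-1708/12235)·(-25/18) + 1235/2447·(-17/130) = 5633/44046 ≠ 1/8
b·Ac²: (-1708/12235)·10/9 + 1235/2447·1943/780 = 97087/88092 ≠ 1/12
b·A²c: 1235/2447·(-125/39) = -11875/7341 ≠ 1/24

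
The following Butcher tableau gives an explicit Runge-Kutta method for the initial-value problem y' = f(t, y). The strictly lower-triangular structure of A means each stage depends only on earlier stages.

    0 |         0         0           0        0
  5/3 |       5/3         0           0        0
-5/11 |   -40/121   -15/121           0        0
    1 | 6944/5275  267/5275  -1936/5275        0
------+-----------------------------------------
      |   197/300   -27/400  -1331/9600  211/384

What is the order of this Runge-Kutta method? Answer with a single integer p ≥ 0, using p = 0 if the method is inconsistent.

b = (197/300, -27/400, -1331/9600, 211/384)
c = (0, 5/3, -5/11, 1)
Ac = (0, 0, -25/121, 53/211)
Σ b_i: 197/300·1 + (-27/400)·1 + (-1331/9600)·1 + 211/384·1 = 1 ✓
b·c: (-27/400)·5/3 + (-1331/9600)·(-5/11) + 211/384·1 = 1/2 ✓
b·c²: (-27/400)·25/9 + (-1331/9600)·25/121 + 211/384·1 = 1/3 ✓
b·Ac: (-1331/9600)·(-25/121) + 211/384·53/211 = 1/6 ✓
b·c³: (-27/400)·125/27 + (-1331/9600)·(-125/1331) + 211/384·1 = 1/4 ✓
b·(c∘Ac): (-1331/9600)·125/1331 + 211/384·53/211 = 1/8 ✓
b·Ac²: (-1331/9600)·(-125/363) + 211/384·41/633 = 1/12 ✓
b·A²c: 211/384·16/211 = 1/24 ✓; 4 stages ⇒ order 4.

4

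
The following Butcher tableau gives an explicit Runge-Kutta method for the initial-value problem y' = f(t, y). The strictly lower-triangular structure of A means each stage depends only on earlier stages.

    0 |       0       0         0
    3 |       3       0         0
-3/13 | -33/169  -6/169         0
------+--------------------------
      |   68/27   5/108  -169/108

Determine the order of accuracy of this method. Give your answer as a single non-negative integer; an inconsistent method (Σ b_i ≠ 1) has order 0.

3

b = (68/27, 5/108, -169/108)
c = (0, 3, -3/13)
Ac = (0, 0, -18/169)
Σ b_i: 68/27·1 + 5/108·1 + (-169/108)·1 = 1 ✓
b·c: 5/108·3 + (-169/108)·(-3/13) = 1/2 ✓
b·c²: 5/108·9 + (-169/108)·9/169 = 1/3 ✓
b·Ac: (-169/108)·(-18/169) = 1/6 ✓; 3 stages ⇒ order 3.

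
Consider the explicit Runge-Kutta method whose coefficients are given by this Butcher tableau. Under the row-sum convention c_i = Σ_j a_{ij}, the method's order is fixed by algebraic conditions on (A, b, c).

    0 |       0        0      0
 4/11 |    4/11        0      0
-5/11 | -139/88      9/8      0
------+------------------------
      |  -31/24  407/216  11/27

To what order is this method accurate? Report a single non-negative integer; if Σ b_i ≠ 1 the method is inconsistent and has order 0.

3

b = (-31/24, 407/216, 11/27)
c = (0, 4/11, -5/11)
Ac = (0, 0, 9/22)
Σ b_i: (-31/24)·1 + 407/216·1 + 11/27·1 = 1 ✓
b·c: 407/216·4/11 + 11/27·(-5/11) = 1/2 ✓
b·c²: 407/216·16/121 + 11/27·25/121 = 1/3 ✓
b·Ac: 11/27·9/22 = 1/6 ✓; 3 stages ⇒ order 3.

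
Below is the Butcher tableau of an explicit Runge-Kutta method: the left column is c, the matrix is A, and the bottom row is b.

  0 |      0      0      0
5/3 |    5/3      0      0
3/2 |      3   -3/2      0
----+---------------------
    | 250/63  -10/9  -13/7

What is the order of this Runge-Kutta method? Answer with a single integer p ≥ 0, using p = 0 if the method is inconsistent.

1

b = (250/63, -10/9, -13/7)
c = (0, 5/3, 3/2)
Ac = (0, 0, -5/2)
Σ b_i: 250/63·1 + (-10/9)·1 + (-13/7)·1 = 1 ✓
b·c: (-10/9)·5/3 + (-13/7)·3/2 = -1753/378 ≠ 1/2 ⇒ order 1.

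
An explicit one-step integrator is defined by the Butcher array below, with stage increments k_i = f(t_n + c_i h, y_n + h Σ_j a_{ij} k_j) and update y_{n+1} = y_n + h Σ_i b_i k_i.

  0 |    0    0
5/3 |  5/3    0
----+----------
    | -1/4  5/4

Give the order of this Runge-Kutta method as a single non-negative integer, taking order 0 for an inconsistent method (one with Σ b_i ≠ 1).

1

b = (-1/4, 5/4)
c = (0, 5/3)
Σ b_i: (-1/4)·1 + 5/4·1 = 1 ✓
b·c: 5/4·5/3 = 25/12 ≠ 1/2 ⇒ order 1.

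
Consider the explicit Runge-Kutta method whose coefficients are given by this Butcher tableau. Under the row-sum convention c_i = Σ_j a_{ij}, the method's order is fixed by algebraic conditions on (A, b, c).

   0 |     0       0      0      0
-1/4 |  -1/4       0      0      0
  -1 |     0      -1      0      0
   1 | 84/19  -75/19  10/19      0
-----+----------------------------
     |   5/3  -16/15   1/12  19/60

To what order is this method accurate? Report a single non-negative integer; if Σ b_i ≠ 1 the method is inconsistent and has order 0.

4

b = (5/3, -16/15, 1/12, 19/60)
c = (0, -1/4, -1, 1)
Ac = (0, 0, 1/4, 35/76)
Σ b_i: 5/3·1 + (-16/15)·1 + 1/12·1 + 19/60·1 = 1 ✓
b·c: (-16/15)·(-1/4) + 1/12·(-1) + 19/60·1 = 1/2 ✓
b·c²: (-16/15)·1/16 + 1/12·1 + 19/60·1 = 1/3 ✓
b·Ac: 1/12·1/4 + 19/60·35/76 = 1/6 ✓
b·c³: (-16/15)·(-1/64) + 1/12·(-1) + 19/60·1 = 1/4 ✓
b·(c∘Ac): 1/12·(-1/4) + 19/60·35/76 = 1/8 ✓
b·Ac²: 1/12·(-1/16) + 19/60·85/304 = 1/12 ✓
b·A²c: 19/60·5/38 = 1/24 ✓; 4 stages ⇒ order 4.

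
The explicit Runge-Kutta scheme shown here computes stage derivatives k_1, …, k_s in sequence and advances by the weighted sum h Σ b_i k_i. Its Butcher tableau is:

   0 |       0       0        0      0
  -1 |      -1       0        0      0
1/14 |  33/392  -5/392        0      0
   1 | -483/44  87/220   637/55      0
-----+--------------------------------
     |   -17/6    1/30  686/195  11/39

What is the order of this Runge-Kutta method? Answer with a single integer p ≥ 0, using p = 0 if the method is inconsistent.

b = (-17/6, 1/30, 686/195, 11/39)
c = (0, -1, 1/14, 1)
Ac = (0, 0, 5/392, 19/44)
Σ b_i: (-17/6)·1 + 1/30·1 + 686/195·1 + 11/39·1 = 1 ✓
b·c: 1/30·(-1) + 686/195·1/14 + 11/39·1 = 1/2 ✓
b·c²: 1/30·1 + 686/195·1/196 + 11/39·1 = 1/3 ✓
b·Ac: 686/195·5/392 + 11/39·19/44 = 1/6 ✓
b·c³: 1/30·(-1) + 686/195·1/2744 + 11/39·1 = 1/4 ✓
b·(c∘Ac): 686/195·5/5488 + 11/39·19/44 = 1/8 ✓
b·Ac²: 686/195·(-5/392) + 11/39·5/11 = 1/12 ✓
b·A²c: 11/39·13/88 = 1/24 ✓; 4 stages ⇒ order 4.

4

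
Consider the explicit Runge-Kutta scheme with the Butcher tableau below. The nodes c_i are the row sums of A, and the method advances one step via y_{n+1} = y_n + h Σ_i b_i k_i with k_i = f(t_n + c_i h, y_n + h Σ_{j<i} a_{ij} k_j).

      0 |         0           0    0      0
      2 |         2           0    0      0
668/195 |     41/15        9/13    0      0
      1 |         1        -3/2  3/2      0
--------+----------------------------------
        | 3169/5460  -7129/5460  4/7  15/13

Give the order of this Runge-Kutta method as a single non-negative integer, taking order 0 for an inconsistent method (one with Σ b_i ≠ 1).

2

b = (3169/5460, -7129/5460, 4/7, 15/13)
c = (0, 2, 668/195, 1)
Ac = (0, 0, 18/13, 139/65)
Σ b_i: 3169/5460·1 + (-7129/5460)·1 + 4/7·1 + 15/13·1 = 1 ✓
b·c: (-7129/5460)·2 + 4/7·668/195 + 15/13·1 = 1/2 ✓
b·c²: (-7129/5460)·4 + 4/7·446224/38025 + 15/13·1 = 701866/266175 ≠ 1/3 ⇒ order 2.
b·Ac: 4/7·18/13 + 15/13·139/65 = 3855/1183 ≠ 1/6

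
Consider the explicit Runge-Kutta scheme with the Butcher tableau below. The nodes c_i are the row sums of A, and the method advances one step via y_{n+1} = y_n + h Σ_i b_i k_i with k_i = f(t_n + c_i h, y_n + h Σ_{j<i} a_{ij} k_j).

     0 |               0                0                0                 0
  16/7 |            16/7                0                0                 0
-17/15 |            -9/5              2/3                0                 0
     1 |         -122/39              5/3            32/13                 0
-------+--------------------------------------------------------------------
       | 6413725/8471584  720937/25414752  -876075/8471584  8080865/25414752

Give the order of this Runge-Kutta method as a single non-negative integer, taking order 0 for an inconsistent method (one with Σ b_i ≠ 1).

b = (6413725/8471584, 720937/25414752, -876075/8471584, 8080865/25414752)
c = (0, 16/7, -17/15, 1)
Ac = (0, 0, 32/21, 464/455)
Σ b_i: 6413725/8471584·1 + 720937/25414752·1 + (-876075/8471584)·1 + 8080865/25414752·1 = 1 ✓
b·c: 720937/25414752·16/7 + (-876075/8471584)·(-17/15) + 8080865/25414752·1 = 1/2 ✓
b·c²: 720937/25414752·256/49 + (-876075/8471584)·289/225 + 8080865/25414752·1 = 1/3 ✓
b·Ac: (-876075/8471584)·32/21 + 8080865/25414752·464/455 = 1/6 ✓
b·c³: 720937/25414752·4096/343 + (-876075/8471584)·(-4913/3375) + 8080865/25414752·1 = 67318088/83392155 ≠ 1/4 ⇒ order 3.
b·(c∘Ac): (-876075/8471584)·(-544/315) + 8080865/25414752·464/455 = 1863693/3706318 ≠ 1/8
b·Ac²: (-876075/8471584)·512/147 + 8080865/25414752·1701152/143325 = 854036383/250176465 ≠ 1/12
b·A²c: 8080865/25414752·1024/273 = 19891360/16678431 ≠ 1/24

3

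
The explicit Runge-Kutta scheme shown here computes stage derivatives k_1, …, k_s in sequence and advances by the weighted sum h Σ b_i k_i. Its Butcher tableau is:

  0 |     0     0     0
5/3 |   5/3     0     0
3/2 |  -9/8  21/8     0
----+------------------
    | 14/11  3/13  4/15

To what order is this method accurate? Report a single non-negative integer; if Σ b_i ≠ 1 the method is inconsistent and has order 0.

b = (14/11, 3/13, 4/15)
c = (0, 5/3, 3/2)
Ac = (0, 0, 35/8)
Σ b_i: 14/11·1 + 3/13·1 + 4/15·1 = 3797/2145 ≠ 1 ⇒ order 0.

0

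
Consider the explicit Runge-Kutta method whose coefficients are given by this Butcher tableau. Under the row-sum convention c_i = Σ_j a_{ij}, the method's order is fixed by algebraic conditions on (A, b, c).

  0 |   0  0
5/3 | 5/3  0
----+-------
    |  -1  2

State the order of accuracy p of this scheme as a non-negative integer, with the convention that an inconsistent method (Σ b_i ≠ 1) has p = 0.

b = (-1, 2)
c = (0, 5/3)
Σ b_i: (-1)·1 + 2·1 = 1 ✓
b·c: 2·5/3 = 10/3 ≠ 1/2 ⇒ order 1.

1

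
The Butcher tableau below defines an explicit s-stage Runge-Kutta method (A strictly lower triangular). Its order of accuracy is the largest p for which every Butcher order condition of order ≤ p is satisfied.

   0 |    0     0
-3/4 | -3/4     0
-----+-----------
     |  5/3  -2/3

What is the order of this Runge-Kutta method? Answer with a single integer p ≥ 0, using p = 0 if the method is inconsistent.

b = (5/3, -2/3)
c = (0, -3/4)
Σ b_i: 5/3·1 + (-2/3)·1 = 1 ✓
b·c: (-2/3)·(-3/4) = 1/2 ✓; 2 stages ⇒ order 2.

2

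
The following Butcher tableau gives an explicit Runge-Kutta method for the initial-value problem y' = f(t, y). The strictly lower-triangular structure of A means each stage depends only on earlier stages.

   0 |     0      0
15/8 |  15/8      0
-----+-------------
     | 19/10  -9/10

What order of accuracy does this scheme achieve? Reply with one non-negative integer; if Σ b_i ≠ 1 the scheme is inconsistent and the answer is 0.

1

b = (19/10, -9/10)
c = (0, 15/8)
Σ b_i: 19/10·1 + (-9/10)·1 = 1 ✓
b·c: (-9/10)·15/8 = -27/16 ≠ 1/2 ⇒ order 1.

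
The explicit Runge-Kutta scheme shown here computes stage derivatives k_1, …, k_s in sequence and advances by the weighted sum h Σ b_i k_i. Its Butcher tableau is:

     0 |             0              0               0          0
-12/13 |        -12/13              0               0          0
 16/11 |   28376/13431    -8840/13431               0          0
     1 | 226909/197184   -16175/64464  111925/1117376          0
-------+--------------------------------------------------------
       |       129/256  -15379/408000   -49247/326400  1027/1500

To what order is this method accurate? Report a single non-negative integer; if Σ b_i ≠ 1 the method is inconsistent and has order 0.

4

b = (129/256, -15379/408000, -49247/326400, 1027/1500)
c = (0, -12/13, 16/11, 1)
Ac = (0, 0, 2720/4477, 775/2054)
Σ b_i: 129/256·1 + (-15379/408000)·1 + (-49247/326400)·1 + 1027/1500·1 = 1 ✓
b·c: (-15379/408000)·(-12/13) + (-49247/326400)·16/11 + 1027/1500·1 = 1/2 ✓
b·c²: (-15379/408000)·144/169 + (-49247/326400)·256/121 + 1027/1500·1 = 1/3 ✓
b·Ac: (-49247/326400)·2720/4477 + 1027/1500·775/2054 = 1/6 ✓
b·c³: (-15379/408000)·(-1728/2197) + (-49247/326400)·4096/1331 + 1027/1500·1 = 1/4 ✓
b·(c∘Ac): (-49247/326400)·43520/49247 + 1027/1500·775/2054 = 1/8 ✓
b·Ac²: (-49247/326400)·(-32640/58201) + 1027/1500·(-25/13351) = 1/12 ✓
b·A²c: 1027/1500·125/2054 = 1/24 ✓; 4 stages ⇒ order 4.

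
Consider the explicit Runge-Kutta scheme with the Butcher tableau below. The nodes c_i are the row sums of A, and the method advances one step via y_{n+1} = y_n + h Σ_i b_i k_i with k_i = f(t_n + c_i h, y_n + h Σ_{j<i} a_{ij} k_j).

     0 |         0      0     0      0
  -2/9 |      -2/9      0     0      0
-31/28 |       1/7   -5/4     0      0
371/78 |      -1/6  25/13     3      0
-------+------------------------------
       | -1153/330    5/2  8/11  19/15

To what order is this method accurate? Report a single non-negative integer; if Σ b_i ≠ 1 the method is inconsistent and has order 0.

b = (-1153/330, 5/2, 8/11, 19/15)
c = (0, -2/9, -31/28, 371/78)
Ac = (0, 0, 5/18, -12281/3276)
Σ b_i: (-1153/330)·1 + 5/2·1 + 8/11·1 + 19/15·1 = 1 ✓
b·c: 5/2·(-2/9) + 8/11·(-31/28) + 19/15·371/78 = 46687/10010 ≠ 1/2 ⇒ order 1.

1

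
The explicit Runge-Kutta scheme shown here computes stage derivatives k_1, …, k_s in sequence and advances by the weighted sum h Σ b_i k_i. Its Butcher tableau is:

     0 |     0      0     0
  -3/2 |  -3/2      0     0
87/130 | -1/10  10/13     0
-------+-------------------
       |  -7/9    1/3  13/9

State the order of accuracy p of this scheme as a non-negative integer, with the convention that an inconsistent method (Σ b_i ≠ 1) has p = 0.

b = (-7/9, 1/3, 13/9)
c = (0, -3/2, 87/130)
Ac = (0, 0, -15/13)
Σ b_i: (-7/9)·1 + 1/3·1 + 13/9·1 = 1 ✓
b·c: 1/3·(-3/2) + 13/9·87/130 = 7/15 ≠ 1/2 ⇒ order 1.

1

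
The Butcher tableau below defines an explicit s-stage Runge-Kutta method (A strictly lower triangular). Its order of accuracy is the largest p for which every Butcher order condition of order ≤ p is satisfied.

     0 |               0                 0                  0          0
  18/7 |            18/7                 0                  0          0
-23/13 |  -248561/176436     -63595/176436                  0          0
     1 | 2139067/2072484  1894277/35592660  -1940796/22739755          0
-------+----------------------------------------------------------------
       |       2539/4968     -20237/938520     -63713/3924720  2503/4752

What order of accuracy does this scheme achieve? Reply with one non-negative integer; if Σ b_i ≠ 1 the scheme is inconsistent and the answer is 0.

4

b = (2539/4968, -20237/938520, -63713/3924720, 2503/4752)
c = (0, 18/7, -23/13, 1)
Ac = (0, 0, -9085/9802, 1441/5006)
Σ b_i: 2539/4968·1 + (-20237/938520)·1 + (-63713/3924720)·1 + 2503/4752·1 = 1 ✓
b·c: (-20237/938520)·18/7 + (-63713/3924720)·(-23/13) + 2503/4752·1 = 1/2 ✓
b·c²: (-20237/938520)·324/49 + (-63713/3924720)·529/169 + 2503/4752·1 = 1/3 ✓
b·Ac: (-63713/3924720)·(-9085/9802) + 2503/4752·1441/5006 = 1/6 ✓
b·c³: (-20237/938520)·5832/343 + (-63713/3924720)·(-12167/2197) + 2503/4752·1 = 1/4 ✓
b·(c∘Ac): (-63713/3924720)·208955/127426 + 2503/4752·1441/5006 = 1/8 ✓
b·Ac²: (-63713/3924720)·(-81765/34307) + 2503/4752·1485/17521 = 1/12 ✓
b·A²c: 2503/4752·198/2503 = 1/24 ✓; 4 stages ⇒ order 4.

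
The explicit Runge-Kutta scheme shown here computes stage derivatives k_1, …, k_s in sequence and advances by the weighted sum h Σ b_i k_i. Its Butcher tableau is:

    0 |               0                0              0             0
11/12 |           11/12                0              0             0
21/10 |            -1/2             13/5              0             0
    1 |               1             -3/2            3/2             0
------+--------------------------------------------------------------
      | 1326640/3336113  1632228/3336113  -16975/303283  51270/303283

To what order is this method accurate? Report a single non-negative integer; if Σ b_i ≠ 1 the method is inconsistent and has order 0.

b = (1326640/3336113, 1632228/3336113, -16975/303283, 51270/303283)
c = (0, 11/12, 21/10, 1)
Ac = (0, 0, 143/60, 71/40)
Σ b_i: 1326640/3336113·1 + 1632228/3336113·1 + (-16975/303283)·1 + 51270/303283·1 = 1 ✓
b·c: 1632228/3336113·11/12 + (-16975/303283)·21/10 + 51270/303283·1 = 1/2 ✓
b·c²: 1632228/3336113·121/144 + (-16975/303283)·441/100 + 51270/303283·1 = 1/3 ✓
b·Ac: (-16975/303283)·143/60 + 51270/303283·71/40 = 1/6 ✓
b·c³: 1632228/3336113·1331/1728 + (-16975/303283)·9261/1000 + 51270/303283·1 = 6017953/218363760 ≠ 1/4 ⇒ order 3.
b·(c∘Ac): (-16975/303283)·1001/200 + 51270/303283·71/40 = 48355/2426264 ≠ 1/8
b·Ac²: (-16975/303283)·1573/720 + 51270/303283·12851/2400 = 42739889/54590940 ≠ 1/12
b·A²c: 51270/303283·143/40 = 733161/1213132 ≠ 1/24

3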